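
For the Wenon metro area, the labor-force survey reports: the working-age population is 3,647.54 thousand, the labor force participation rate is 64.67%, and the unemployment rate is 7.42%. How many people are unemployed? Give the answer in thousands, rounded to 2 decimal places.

About 175.03 thousand are unemployed.

Labor force = 0.6467 × 3,647.54 = 2,358.86 thousand.
Unemployed = 0.0742 × 2,358.86 ≈ 175.03 thousand.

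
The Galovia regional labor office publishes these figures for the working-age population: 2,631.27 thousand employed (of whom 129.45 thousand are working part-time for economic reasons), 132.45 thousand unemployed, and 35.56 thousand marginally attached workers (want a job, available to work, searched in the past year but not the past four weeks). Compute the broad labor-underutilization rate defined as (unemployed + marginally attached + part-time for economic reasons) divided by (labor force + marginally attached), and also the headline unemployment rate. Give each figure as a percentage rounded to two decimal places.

Labor force = 2,631.27 + 132.45 = 2,763.72 thousand.
Numerator = 132.45 + 35.56 + 129.45 = 297.46 thousand.
Denominator = 2,763.72 + 35.56 = 2,799.28 thousand.
Broad rate = 297.46 / 2,799.28 = 10.63%.
Headline unemployment rate = 132.45 / 2,763.72 = 4.79%.

Broad underutilization rate ≈ 10.63%; headline unemployment rate ≈ 4.79%.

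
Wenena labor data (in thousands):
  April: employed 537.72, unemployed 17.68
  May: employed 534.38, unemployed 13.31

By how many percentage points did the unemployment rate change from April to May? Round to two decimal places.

April: labor force = 537.72 + 17.68 = 555.40; u = 17.68/555.40 = 3.18%.
May: labor force = 534.38 + 13.31 = 547.69; u = 13.31/547.69 = 2.43%.
Change = 2.43% − 3.18% = −0.75 pp.

The unemployment rate changed by −0.75 percentage points.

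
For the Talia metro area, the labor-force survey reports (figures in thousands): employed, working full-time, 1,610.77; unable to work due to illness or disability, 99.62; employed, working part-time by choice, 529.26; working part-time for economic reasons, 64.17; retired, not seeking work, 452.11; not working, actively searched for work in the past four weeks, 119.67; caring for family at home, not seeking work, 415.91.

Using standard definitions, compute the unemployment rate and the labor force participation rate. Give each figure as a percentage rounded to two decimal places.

Employed = 1,610.77 + 529.26 + 64.17 = 2,204.20 thousand (anyone who worked, including part-time for economic reasons, counts as employed).
Unemployed = 119.67 thousand.
Labor force = 2,204.20 + 119.67 = 2,323.87 thousand.
Not in labor force = 99.62 + 452.11 + 415.91 = 967.64 thousand (those not working and not actively searching are outside the labor force).
Civilian working-age population = 2,323.87 + 967.64 = 3,291.51 thousand.
Unemployment rate = 119.67 / 2,323.87 = 5.15%.
Labor force participation rate = 2,323.87 / 3,291.51 = 70.60%.

Unemployment rate ≈ 5.15%; labor force participation rate ≈ 70.60%.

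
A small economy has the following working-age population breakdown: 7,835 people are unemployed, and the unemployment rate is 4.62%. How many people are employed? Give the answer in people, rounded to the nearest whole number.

Labor force = U / u = 7,835 / 0.0462 ≈ 169,589.
Employed = labor force − unemployed = 169,589 − 7,835 = 161,754.

About 161,754 are employed.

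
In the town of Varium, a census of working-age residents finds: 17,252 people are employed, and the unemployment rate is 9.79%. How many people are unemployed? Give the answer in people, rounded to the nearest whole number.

Let U be the number unemployed. The labor force is E + U, and U/(E+U) = 0.0979.
So U = 0.0979 × 17,252 / (1 − 0.0979) = 1688.97 / 0.9021 ≈ 1,872.

About 1,872 are unemployed.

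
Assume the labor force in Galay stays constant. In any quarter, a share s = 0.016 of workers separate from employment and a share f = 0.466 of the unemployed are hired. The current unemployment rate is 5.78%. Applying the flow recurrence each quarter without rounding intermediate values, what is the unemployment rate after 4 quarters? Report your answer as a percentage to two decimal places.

With a fixed labor force, u_{t+1} = u_t + s·(1−u_t) − f·u_t = u_t·(1−s−f) + s.
Here 1−s−f = 0.518 and s = 0.016.
u_1 = 0.057800 × 0.518 + 0.016 = 0.045940.
u_2 = 0.045940 × 0.518 + 0.016 = 0.039797.
u_3 = 0.039797 × 0.518 + 0.016 = 0.036615.
u_4 = 0.036615 × 0.518 + 0.016 = 0.034967.

Unemployment rate after four quarters ≈ 3.50%.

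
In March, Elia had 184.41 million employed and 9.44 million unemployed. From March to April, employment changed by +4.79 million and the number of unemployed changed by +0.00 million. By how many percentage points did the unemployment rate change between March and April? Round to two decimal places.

March: labor force = 184.41 + 9.44 = 193.85; u = 9.44/193.85 = 4.87%.
April: labor force = 189.20 + 9.44 = 198.64; u = 9.44/198.64 = 4.75%.
Change = 4.75% − 4.87% = −0.12 pp.

The unemployment rate changed by −0.12 percentage points.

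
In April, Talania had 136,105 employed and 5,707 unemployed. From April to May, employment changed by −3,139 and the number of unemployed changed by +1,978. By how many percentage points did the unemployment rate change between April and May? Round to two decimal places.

The unemployment rate changed by +1.44 percentage points.

April: labor force = 136,105 + 5,707 = 141,812; u = 5,707/141,812 = 4.02%.
May: labor force = 132,966 + 7,685 = 140,651; u = 7,685/140,651 = 5.46%.
Change = 5.46% − 4.02% = +1.44 pp.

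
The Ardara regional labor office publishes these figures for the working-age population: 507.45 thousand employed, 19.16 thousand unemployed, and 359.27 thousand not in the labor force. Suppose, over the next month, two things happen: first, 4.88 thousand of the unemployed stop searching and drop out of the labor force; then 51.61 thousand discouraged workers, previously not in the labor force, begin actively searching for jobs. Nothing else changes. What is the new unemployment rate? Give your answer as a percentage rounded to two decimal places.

New unemployment rate ≈ 11.49%.

Initially, labor force = 507.45 + 19.16 = 526.61 thousand, so u = 19.16/526.61 = 3.64%.
After the first change, unemployed and labor force both fall by 4.88 → E = 507.45, U = 14.28, labor force = 521.73 thousand.
After the second change, unemployed and labor force both rise by 51.61 → E = 507.45, U = 65.89, labor force = 573.34 thousand.
New unemployment rate = 65.89 / 573.34 = 11.49%.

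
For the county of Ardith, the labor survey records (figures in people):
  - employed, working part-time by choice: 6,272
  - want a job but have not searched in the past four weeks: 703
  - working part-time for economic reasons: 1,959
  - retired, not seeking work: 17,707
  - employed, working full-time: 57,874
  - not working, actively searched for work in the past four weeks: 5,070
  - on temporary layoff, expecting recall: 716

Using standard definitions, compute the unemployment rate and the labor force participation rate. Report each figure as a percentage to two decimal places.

Unemployment rate ≈ 8.05%; labor force participation rate ≈ 79.61%.

Employed = 6,272 + 1,959 + 57,874 = 66,105 (anyone who worked, including part-time for economic reasons, counts as employed).
Unemployed = 5,070 + 716 = 5,786 (jobless and actively searching, or on temporary layoff).
Labor force = 66,105 + 5,786 = 71,891.
Not in labor force = 703 + 17,707 = 18,410 (those not working and not actively searching are outside the labor force — including those who want a job but have given up searching).
Civilian working-age population = 71,891 + 18,410 = 90,301.
Unemployment rate = 5,786 / 71,891 = 8.05%.
Labor force participation rate = 71,891 / 90,301 = 79.61%.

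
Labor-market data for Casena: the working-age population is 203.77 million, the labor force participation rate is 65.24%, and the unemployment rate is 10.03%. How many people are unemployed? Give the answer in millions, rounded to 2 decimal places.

About 13.33 million are unemployed.

Labor force = 0.6524 × 203.77 = 132.94 million.
Unemployed = 0.1003 × 132.94 ≈ 13.33 million.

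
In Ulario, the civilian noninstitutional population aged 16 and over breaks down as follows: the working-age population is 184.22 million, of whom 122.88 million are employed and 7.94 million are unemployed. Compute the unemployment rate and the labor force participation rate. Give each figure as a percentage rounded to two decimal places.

Labor force = employed + unemployed = 122.88 + 7.94 = 130.82 million.
Unemployment rate = 7.94 / 130.82 = 6.07%.
Labor force participation rate = 130.82 / 184.22 = 71.01%.

Unemployment rate ≈ 6.07%; labor force participation rate ≈ 71.01%.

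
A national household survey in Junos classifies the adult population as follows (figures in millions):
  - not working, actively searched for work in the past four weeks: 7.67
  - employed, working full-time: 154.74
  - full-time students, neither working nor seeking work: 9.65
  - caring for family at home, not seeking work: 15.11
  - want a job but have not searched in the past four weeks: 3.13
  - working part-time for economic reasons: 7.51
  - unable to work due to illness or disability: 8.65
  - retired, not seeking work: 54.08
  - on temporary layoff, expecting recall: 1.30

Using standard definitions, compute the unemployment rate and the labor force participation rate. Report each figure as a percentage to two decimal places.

Unemployment rate ≈ 5.24%; labor force participation rate ≈ 65.39%.

Employed = 154.74 + 7.51 = 162.25 million (anyone who worked, including part-time for economic reasons, counts as employed).
Unemployed = 7.67 + 1.30 = 8.97 million (jobless and actively searching, or on temporary layoff).
Labor force = 162.25 + 8.97 = 171.22 million.
Not in labor force = 9.65 + 15.11 + 3.13 + 8.65 + 54.08 = 90.62 million (those not working and not actively searching are outside the labor force — including those who want a job but have given up searching).
Civilian working-age population = 171.22 + 90.62 = 261.84 million.
Unemployment rate = 8.97 / 171.22 = 5.24%.
Labor force participation rate = 171.22 / 261.84 = 65.39%.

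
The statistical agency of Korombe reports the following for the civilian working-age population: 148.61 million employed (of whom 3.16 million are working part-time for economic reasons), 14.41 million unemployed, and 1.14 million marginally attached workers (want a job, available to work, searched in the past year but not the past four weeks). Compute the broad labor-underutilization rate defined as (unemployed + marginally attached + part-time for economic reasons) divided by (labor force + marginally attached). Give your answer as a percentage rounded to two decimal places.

Broad underutilization rate ≈ 11.40%.

Labor force = 148.61 + 14.41 = 163.02 million.
Numerator = 14.41 + 1.14 + 3.16 = 18.71 million.
Denominator = 163.02 + 1.14 = 164.16 million.
Broad rate = 18.71 / 164.16 = 11.40%.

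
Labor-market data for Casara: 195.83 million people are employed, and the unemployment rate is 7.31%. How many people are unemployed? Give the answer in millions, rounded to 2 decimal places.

About 15.44 million are unemployed.

Let U be the number unemployed. The labor force is E + U, and U/(E+U) = 0.0731.
So U = 0.0731 × 195.83 / (1 − 0.0731) = 14.3152 / 0.9269 ≈ 15.44 million.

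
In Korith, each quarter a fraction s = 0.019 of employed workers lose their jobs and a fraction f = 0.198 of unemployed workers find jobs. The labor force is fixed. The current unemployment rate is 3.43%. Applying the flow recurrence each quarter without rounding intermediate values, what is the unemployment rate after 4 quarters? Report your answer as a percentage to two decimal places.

With a fixed labor force, u_{t+1} = u_t + s·(1−u_t) − f·u_t = u_t·(1−s−f) + s.
Here 1−s−f = 0.783 and s = 0.019.
u_1 = 0.034300 × 0.783 + 0.019 = 0.045857.
u_2 = 0.045857 × 0.783 + 0.019 = 0.054906.
u_3 = 0.054906 × 0.783 + 0.019 = 0.061991.
u_4 = 0.061991 × 0.783 + 0.019 = 0.067539.

Unemployment rate after four quarters ≈ 6.75%.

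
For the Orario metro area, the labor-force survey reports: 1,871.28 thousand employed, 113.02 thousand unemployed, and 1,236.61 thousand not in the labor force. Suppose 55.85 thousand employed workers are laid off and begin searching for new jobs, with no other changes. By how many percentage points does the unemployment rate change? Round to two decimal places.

Initially, labor force = 1,871.28 + 113.02 = 1,984.30 thousand, so u = 113.02/1,984.30 = 5.70%.
After the change, employed falls and unemployed rises by 55.85; labor force unchanged → E = 1,815.43, U = 168.87, labor force = 1,984.30 thousand.
New unemployment rate = 168.87 / 1,984.30 = 8.51%.
Change = 8.51% − 5.70% = +2.81 percentage points.

The unemployment rate changes by +2.81 percentage points.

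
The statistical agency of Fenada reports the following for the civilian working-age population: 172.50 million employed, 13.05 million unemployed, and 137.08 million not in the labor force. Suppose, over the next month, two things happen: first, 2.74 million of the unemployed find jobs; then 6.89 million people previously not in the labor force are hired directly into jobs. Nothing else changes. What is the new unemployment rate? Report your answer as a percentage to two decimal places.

Initially, labor force = 172.50 + 13.05 = 185.55 million, so u = 13.05/185.55 = 7.03%.
After the first change, unemployed falls and employed rises by 2.74; labor force unchanged → E = 175.24, U = 10.31, labor force = 185.55 million.
After the second change, employed and labor force both rise by 6.89; unemployed unchanged → E = 182.13, U = 10.31, labor force = 192.44 million.
New unemployment rate = 10.31 / 192.44 = 5.36%.

New unemployment rate ≈ 5.36%.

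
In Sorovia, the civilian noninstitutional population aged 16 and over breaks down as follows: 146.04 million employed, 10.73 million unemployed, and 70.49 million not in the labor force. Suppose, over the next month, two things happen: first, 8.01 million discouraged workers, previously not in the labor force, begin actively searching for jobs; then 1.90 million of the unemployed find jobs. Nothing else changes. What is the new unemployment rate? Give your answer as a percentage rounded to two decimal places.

Initially, labor force = 146.04 + 10.73 = 156.77 million, so u = 10.73/156.77 = 6.84%.
After the first change, unemployed and labor force both rise by 8.01 → E = 146.04, U = 18.74, labor force = 164.78 million.
After the second change, unemployed falls and employed rises by 1.90; labor force unchanged → E = 147.94, U = 16.84, labor force = 164.78 million.
New unemployment rate = 16.84 / 164.78 = 10.22%.

New unemployment rate ≈ 10.22%.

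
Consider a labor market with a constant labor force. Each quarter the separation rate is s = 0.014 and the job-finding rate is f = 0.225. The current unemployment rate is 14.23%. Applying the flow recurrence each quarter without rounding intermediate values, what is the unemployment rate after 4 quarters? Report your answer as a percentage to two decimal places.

With a fixed labor force, u_{t+1} = u_t + s·(1−u_t) − f·u_t = u_t·(1−s−f) + s.
Here 1−s−f = 0.761 and s = 0.014.
u_1 = 0.142300 × 0.761 + 0.014 = 0.122290.
u_2 = 0.122290 × 0.761 + 0.014 = 0.107063.
u_3 = 0.107063 × 0.761 + 0.014 = 0.095475.
u_4 = 0.095475 × 0.761 + 0.014 = 0.086656.

Unemployment rate after four quarters ≈ 8.67%.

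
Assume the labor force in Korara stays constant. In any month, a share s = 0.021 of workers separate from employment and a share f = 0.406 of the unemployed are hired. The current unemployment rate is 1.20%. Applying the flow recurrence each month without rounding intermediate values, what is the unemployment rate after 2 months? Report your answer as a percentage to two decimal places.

With a fixed labor force, u_{t+1} = u_t + s·(1−u_t) − f·u_t = u_t·(1−s−f) + s.
Here 1−s−f = 0.573 and s = 0.021.
u_1 = 0.012000 × 0.573 + 0.021 = 0.027876.
u_2 = 0.027876 × 0.573 + 0.021 = 0.036973.

Unemployment rate after two months ≈ 3.70%.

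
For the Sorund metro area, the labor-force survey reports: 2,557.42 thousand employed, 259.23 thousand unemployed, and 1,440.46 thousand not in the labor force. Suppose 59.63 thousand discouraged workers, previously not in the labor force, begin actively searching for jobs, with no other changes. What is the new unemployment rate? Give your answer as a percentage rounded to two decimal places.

Initially, labor force = 2,557.42 + 259.23 = 2,816.65 thousand, so u = 259.23/2,816.65 = 9.20%.
After the change, unemployed and labor force both rise by 59.63 → E = 2,557.42, U = 318.86, labor force = 2,876.28 thousand.
New unemployment rate = 318.86 / 2,876.28 = 11.09%.

New unemployment rate ≈ 11.09%.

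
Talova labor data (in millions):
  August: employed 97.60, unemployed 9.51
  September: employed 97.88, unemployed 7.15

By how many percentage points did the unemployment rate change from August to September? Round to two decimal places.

August: labor force = 97.60 + 9.51 = 107.11; u = 9.51/107.11 = 8.88%.
September: labor force = 97.88 + 7.15 = 105.03; u = 7.15/105.03 = 6.81%.
Change = 6.81% − 8.88% = −2.07 pp.

The unemployment rate changed by −2.07 percentage points.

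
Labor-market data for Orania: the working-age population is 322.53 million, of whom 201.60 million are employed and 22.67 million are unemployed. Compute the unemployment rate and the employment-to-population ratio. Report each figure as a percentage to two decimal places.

Labor force = employed + unemployed = 201.60 + 22.67 = 224.27 million.
Unemployment rate = 22.67 / 224.27 = 10.11%.
Employment-population ratio = 201.60 / 322.53 = 62.51%.

Unemployment rate ≈ 10.11%; employment-population ratio ≈ 62.51%.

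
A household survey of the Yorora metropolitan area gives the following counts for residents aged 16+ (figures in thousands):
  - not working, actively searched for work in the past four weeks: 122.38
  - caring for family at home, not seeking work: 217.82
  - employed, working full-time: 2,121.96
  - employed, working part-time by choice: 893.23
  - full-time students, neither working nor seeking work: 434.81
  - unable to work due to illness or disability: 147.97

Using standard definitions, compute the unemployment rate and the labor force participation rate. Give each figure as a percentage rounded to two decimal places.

Employed = 2,121.96 + 893.23 = 3,015.19 thousand.
Unemployed = 122.38 thousand.
Labor force = 3,015.19 + 122.38 = 3,137.57 thousand.
Not in labor force = 217.82 + 434.81 + 147.97 = 800.60 thousand (those not working and not actively searching are outside the labor force).
Civilian working-age population = 3,137.57 + 800.60 = 3,938.17 thousand.
Unemployment rate = 122.38 / 3,137.57 = 3.90%.
Labor force participation rate = 3,137.57 / 3,938.17 = 79.67%.

Unemployment rate ≈ 3.90%; labor force participation rate ≈ 79.67%.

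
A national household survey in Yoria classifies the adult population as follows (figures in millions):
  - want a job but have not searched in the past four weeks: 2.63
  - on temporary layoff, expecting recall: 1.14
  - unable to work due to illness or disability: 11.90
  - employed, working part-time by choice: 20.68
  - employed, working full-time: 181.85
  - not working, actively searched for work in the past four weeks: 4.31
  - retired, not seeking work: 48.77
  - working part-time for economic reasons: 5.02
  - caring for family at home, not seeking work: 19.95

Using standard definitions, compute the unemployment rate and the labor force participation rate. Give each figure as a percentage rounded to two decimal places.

Employed = 20.68 + 181.85 + 5.02 = 207.55 million (anyone who worked, including part-time for economic reasons, counts as employed).
Unemployed = 1.14 + 4.31 = 5.45 million (jobless and actively searching, or on temporary layoff).
Labor force = 207.55 + 5.45 = 213.00 million.
Not in labor force = 2.63 + 11.90 + 48.77 + 19.95 = 83.25 million (those not working and not actively searching are outside the labor force — including those who want a job but have given up searching).
Civilian working-age population = 213.00 + 83.25 = 296.25 million.
Unemployment rate = 5.45 / 213.00 = 2.56%.
Labor force participation rate = 213.00 / 296.25 = 71.90%.

Unemployment rate ≈ 2.56%; labor force participation rate ≈ 71.90%.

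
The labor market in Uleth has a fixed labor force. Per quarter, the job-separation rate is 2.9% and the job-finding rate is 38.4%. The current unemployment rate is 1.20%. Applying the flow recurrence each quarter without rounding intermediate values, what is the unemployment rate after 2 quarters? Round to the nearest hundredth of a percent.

With a fixed labor force, u_{t+1} = u_t + s·(1−u_t) − f·u_t = u_t·(1−s−f) + s.
Here 1−s−f = 0.587 and s = 0.029.
u_1 = 0.012000 × 0.587 + 0.029 = 0.036044.
u_2 = 0.036044 × 0.587 + 0.029 = 0.050158.

Unemployment rate after two quarters ≈ 5.02%.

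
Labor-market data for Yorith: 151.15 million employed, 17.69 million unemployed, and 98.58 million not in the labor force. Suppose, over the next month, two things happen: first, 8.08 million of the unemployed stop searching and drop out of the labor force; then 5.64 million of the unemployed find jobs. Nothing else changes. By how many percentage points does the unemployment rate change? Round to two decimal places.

The unemployment rate changes by −8.01 percentage points.

Initially, labor force = 151.15 + 17.69 = 168.84 million, so u = 17.69/168.84 = 10.48%.
After the first change, unemployed and labor force both fall by 8.08 → E = 151.15, U = 9.61, labor force = 160.76 million.
After the second change, unemployed falls and employed rises by 5.64; labor force unchanged → E = 156.79, U = 3.97, labor force = 160.76 million.
New unemployment rate = 3.97 / 160.76 = 2.47%.
Change = 2.47% − 10.48% = −8.01 percentage points.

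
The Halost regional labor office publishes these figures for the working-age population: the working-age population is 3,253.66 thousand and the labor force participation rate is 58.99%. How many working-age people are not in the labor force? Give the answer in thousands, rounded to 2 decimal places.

Share not in the labor force = 1 − 0.5899 = 0.4101.
Not in labor force = 0.4101 × 3,253.66 ≈ 1,334.33 thousand.

About 1,334.33 thousand are not in the labor force.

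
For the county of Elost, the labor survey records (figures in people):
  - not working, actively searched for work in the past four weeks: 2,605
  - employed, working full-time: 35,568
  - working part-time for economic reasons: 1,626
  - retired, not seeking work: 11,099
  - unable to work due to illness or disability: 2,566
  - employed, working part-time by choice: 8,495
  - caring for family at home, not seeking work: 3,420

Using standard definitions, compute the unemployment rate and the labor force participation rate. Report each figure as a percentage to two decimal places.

Employed = 35,568 + 1,626 + 8,495 = 45,689 (anyone who worked, including part-time for economic reasons, counts as employed).
Unemployed = 2,605.
Labor force = 45,689 + 2,605 = 48,294.
Not in labor force = 11,099 + 2,566 + 3,420 = 17,085 (those not working and not actively searching are outside the labor force).
Civilian working-age population = 48,294 + 17,085 = 65,379.
Unemployment rate = 2,605 / 48,294 = 5.39%.
Labor force participation rate = 48,294 / 65,379 = 73.87%.

Unemployment rate ≈ 5.39%; labor force participation rate ≈ 73.87%.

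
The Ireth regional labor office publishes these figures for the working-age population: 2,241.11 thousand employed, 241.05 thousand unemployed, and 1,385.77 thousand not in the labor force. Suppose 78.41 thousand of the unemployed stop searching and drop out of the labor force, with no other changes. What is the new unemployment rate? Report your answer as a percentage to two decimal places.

Initially, labor force = 2,241.11 + 241.05 = 2,482.16 thousand, so u = 241.05/2,482.16 = 9.71%.
After the change, unemployed and labor force both fall by 78.41 → E = 2,241.11, U = 162.64, labor force = 2,403.75 thousand.
New unemployment rate = 162.64 / 2,403.75 = 6.77%.

New unemployment rate ≈ 6.77%.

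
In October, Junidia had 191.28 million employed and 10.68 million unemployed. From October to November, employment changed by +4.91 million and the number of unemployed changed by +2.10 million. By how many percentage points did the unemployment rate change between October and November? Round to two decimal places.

The unemployment rate changed by +0.83 percentage points.

October: labor force = 191.28 + 10.68 = 201.96; u = 10.68/201.96 = 5.29%.
November: labor force = 196.19 + 12.78 = 208.97; u = 12.78/208.97 = 6.12%.
Change = 6.12% − 5.29% = +0.83 pp.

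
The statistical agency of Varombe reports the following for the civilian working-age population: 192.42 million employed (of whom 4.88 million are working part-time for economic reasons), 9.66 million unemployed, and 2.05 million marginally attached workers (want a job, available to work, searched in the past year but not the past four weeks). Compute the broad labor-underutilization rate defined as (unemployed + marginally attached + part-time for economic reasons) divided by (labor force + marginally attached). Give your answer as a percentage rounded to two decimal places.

Broad underutilization rate ≈ 8.13%.

Labor force = 192.42 + 9.66 = 202.08 million.
Numerator = 9.66 + 2.05 + 4.88 = 16.59 million.
Denominator = 202.08 + 2.05 = 204.13 million.
Broad rate = 16.59 / 204.13 = 8.13%.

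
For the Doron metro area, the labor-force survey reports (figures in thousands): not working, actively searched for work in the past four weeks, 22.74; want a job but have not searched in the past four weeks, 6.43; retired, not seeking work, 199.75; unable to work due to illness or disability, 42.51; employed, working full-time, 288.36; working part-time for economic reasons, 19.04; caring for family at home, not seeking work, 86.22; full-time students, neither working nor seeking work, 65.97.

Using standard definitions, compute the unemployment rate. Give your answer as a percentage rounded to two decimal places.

Unemployment rate ≈ 6.89%.

Employed = 288.36 + 19.04 = 307.40 thousand (anyone who worked, including part-time for economic reasons, counts as employed).
Unemployed = 22.74 thousand.
Labor force = 307.40 + 22.74 = 330.14 thousand.
Unemployment rate = 22.74 / 330.14 = 6.89%.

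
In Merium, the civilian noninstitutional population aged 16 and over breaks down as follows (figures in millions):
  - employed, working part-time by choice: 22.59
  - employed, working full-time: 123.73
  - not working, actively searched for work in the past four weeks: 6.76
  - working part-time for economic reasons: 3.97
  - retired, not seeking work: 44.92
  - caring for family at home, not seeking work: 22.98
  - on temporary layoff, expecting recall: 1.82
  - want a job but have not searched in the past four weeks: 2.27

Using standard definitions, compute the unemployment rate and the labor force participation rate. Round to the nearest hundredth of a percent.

Unemployment rate ≈ 5.40%; labor force participation rate ≈ 69.36%.

Employed = 22.59 + 123.73 + 3.97 = 150.29 million (anyone who worked, including part-time for economic reasons, counts as employed).
Unemployed = 6.76 + 1.82 = 8.58 million (jobless and actively searching, or on temporary layoff).
Labor force = 150.29 + 8.58 = 158.87 million.
Not in labor force = 44.92 + 22.98 + 2.27 = 70.17 million (those not working and not actively searching are outside the labor force — including those who want a job but have given up searching).
Civilian working-age population = 158.87 + 70.17 = 229.04 million.
Unemployment rate = 8.58 / 158.87 = 5.40%.
Labor force participation rate = 158.87 / 229.04 = 69.36%.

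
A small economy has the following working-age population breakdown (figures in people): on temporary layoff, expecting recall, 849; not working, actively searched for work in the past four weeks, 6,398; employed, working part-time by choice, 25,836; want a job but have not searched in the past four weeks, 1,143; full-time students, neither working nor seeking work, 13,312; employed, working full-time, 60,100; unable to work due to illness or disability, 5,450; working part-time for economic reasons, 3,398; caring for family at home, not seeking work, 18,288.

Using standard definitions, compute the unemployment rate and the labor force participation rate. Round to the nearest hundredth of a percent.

Unemployment rate ≈ 7.50%; labor force participation rate ≈ 71.66%.

Employed = 25,836 + 60,100 + 3,398 = 89,334 (anyone who worked, including part-time for economic reasons, counts as employed).
Unemployed = 849 + 6,398 = 7,247 (jobless and actively searching, or on temporary layoff).
Labor force = 89,334 + 7,247 = 96,581.
Not in labor force = 1,143 + 13,312 + 5,450 + 18,288 = 38,193 (those not working and not actively searching are outside the labor force — including those who want a job but have given up searching).
Civilian working-age population = 96,581 + 38,193 = 134,774.
Unemployment rate = 7,247 / 96,581 = 7.50%.
Labor force participation rate = 96,581 / 134,774 = 71.66%.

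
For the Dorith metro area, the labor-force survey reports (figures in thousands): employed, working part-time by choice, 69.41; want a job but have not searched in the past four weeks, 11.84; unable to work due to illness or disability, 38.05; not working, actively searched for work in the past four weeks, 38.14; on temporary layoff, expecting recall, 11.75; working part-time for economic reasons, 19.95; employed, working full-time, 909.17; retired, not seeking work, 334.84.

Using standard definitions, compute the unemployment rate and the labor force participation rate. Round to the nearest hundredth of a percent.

Employed = 69.41 + 19.95 + 909.17 = 998.53 thousand (anyone who worked, including part-time for economic reasons, counts as employed).
Unemployed = 38.14 + 11.75 = 49.89 thousand (jobless and actively searching, or on temporary layoff).
Labor force = 998.53 + 49.89 = 1,048.42 thousand.
Not in labor force = 11.84 + 38.05 + 334.84 = 384.73 thousand (those not working and not actively searching are outside the labor force — including those who want a job but have given up searching).
Civilian working-age population = 1,048.42 + 384.73 = 1,433.15 thousand.
Unemployment rate = 49.89 / 1,048.42 = 4.76%.
Labor force participation rate = 1,048.42 / 1,433.15 = 73.15%.

Unemployment rate ≈ 4.76%; labor force participation rate ≈ 73.15%.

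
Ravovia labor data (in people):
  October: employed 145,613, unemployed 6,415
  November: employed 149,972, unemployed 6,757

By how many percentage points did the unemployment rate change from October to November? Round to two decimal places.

October: labor force = 145,613 + 6,415 = 152,028; u = 6,415/152,028 = 4.22%.
November: labor force = 149,972 + 6,757 = 156,729; u = 6,757/156,729 = 4.31%.
Change = 4.31% − 4.22% = +0.09 pp.

The unemployment rate changed by +0.09 percentage points.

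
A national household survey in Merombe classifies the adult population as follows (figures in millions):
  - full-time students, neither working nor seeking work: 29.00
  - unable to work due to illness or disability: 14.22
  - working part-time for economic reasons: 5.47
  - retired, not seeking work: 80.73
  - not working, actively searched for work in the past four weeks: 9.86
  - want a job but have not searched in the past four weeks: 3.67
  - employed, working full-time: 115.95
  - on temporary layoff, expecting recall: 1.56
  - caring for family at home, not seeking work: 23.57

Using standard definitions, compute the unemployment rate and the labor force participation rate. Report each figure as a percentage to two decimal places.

Employed = 5.47 + 115.95 = 121.42 million (anyone who worked, including part-time for economic reasons, counts as employed).
Unemployed = 9.86 + 1.56 = 11.42 million (jobless and actively searching, or on temporary layoff).
Labor force = 121.42 + 11.42 = 132.84 million.
Not in labor force = 29.00 + 14.22 + 80.73 + 3.67 + 23.57 = 151.19 million (those not working and not actively searching are outside the labor force — including those who want a job but have given up searching).
Civilian working-age population = 132.84 + 151.19 = 284.03 million.
Unemployment rate = 11.42 / 132.84 = 8.60%.
Labor force participation rate = 132.84 / 284.03 = 46.77%.

Unemployment rate ≈ 8.60%; labor force participation rate ≈ 46.77%.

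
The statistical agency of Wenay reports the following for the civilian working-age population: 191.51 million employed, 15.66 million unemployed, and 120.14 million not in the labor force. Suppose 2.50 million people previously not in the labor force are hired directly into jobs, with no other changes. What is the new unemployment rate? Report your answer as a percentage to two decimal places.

New unemployment rate ≈ 7.47%.

Initially, labor force = 191.51 + 15.66 = 207.17 million, so u = 15.66/207.17 = 7.56%.
After the change, employed and labor force both rise by 2.50; unemployed unchanged → E = 194.01, U = 15.66, labor force = 209.67 million.
New unemployment rate = 15.66 / 209.67 = 7.47%.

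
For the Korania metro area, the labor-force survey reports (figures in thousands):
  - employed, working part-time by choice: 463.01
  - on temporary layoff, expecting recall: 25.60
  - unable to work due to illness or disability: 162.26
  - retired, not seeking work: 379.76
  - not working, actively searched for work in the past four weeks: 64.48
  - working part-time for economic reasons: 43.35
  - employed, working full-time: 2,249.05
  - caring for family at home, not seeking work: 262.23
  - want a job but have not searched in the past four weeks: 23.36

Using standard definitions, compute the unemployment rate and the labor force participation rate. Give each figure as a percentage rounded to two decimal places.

Unemployment rate ≈ 3.17%; labor force participation rate ≈ 77.47%.

Employed = 463.01 + 43.35 + 2,249.05 = 2,755.41 thousand (anyone who worked, including part-time for economic reasons, counts as employed).
Unemployed = 25.60 + 64.48 = 90.08 thousand (jobless and actively searching, or on temporary layoff).
Labor force = 2,755.41 + 90.08 = 2,845.49 thousand.
Not in labor force = 162.26 + 379.76 + 262.23 + 23.36 = 827.61 thousand (those not working and not actively searching are outside the labor force — including those who want a job but have given up searching).
Civilian working-age population = 2,845.49 + 827.61 = 3,673.10 thousand.
Unemployment rate = 90.08 / 2,845.49 = 3.17%.
Labor force participation rate = 2,845.49 / 3,673.10 = 77.47%.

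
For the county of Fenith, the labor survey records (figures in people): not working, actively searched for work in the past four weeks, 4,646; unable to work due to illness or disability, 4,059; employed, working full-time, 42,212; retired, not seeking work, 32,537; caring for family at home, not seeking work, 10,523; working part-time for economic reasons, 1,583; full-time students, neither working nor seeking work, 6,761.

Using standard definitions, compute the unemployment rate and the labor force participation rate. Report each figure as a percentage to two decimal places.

Unemployment rate ≈ 9.59%; labor force participation rate ≈ 47.34%.

Employed = 42,212 + 1,583 = 43,795 (anyone who worked, including part-time for economic reasons, counts as employed).
Unemployed = 4,646.
Labor force = 43,795 + 4,646 = 48,441.
Not in labor force = 4,059 + 32,537 + 10,523 + 6,761 = 53,880 (those not working and not actively searching are outside the labor force).
Civilian working-age population = 48,441 + 53,880 = 102,321.
Unemployment rate = 4,646 / 48,441 = 9.59%.
Labor force participation rate = 48,441 / 102,321 = 47.34%.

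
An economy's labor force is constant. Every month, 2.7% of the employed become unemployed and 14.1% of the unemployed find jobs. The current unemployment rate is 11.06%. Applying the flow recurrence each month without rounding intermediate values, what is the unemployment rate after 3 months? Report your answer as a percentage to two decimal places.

With a fixed labor force, u_{t+1} = u_t + s·(1−u_t) − f·u_t = u_t·(1−s−f) + s.
Here 1−s−f = 0.832 and s = 0.027.
u_1 = 0.110600 × 0.832 + 0.027 = 0.119019.
u_2 = 0.119019 × 0.832 + 0.027 = 0.126024.
u_3 = 0.126024 × 0.832 + 0.027 = 0.131852.

Unemployment rate after three months ≈ 13.19%.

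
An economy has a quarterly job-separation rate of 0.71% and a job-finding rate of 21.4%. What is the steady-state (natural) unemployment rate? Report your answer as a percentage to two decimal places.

At steady state the flows balance: s·E = f·U, so U/(E+U) = s/(s+f).
u* = 0.71 / (0.71 + 21.4) = 0.71 / 22.11 = 3.21%.

Steady-state unemployment rate ≈ 3.21%.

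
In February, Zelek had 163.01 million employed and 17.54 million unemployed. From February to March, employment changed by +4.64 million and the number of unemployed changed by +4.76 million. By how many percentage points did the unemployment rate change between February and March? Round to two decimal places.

February: labor force = 163.01 + 17.54 = 180.55; u = 17.54/180.55 = 9.71%.
March: labor force = 167.65 + 22.30 = 189.95; u = 22.30/189.95 = 11.74%.
Change = 11.74% − 9.71% = +2.03 pp.

The unemployment rate changed by +2.03 percentage points.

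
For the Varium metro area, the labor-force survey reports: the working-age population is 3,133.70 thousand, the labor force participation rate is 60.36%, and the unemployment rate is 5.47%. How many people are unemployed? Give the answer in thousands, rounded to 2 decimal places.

About 103.47 thousand are unemployed.

Labor force = 0.6036 × 3,133.70 = 1,891.50 thousand.
Unemployed = 0.0547 × 1,891.50 ≈ 103.47 thousand.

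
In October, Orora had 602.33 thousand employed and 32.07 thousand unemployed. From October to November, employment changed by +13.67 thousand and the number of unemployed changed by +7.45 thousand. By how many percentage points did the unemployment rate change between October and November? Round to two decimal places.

October: labor force = 602.33 + 32.07 = 634.40; u = 32.07/634.40 = 5.06%.
November: labor force = 616.00 + 39.52 = 655.52; u = 39.52/655.52 = 6.03%.
Change = 6.03% − 5.06% = +0.97 pp.

The unemployment rate changed by +0.97 percentage points.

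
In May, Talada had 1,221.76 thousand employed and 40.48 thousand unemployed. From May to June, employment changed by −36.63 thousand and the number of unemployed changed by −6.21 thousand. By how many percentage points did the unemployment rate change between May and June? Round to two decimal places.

May: labor force = 1,221.76 + 40.48 = 1,262.24; u = 40.48/1,262.24 = 3.21%.
June: labor force = 1,185.13 + 34.27 = 1,219.40; u = 34.27/1,219.40 = 2.81%.
Change = 2.81% − 3.21% = −0.40 pp.

The unemployment rate changed by −0.40 percentage points.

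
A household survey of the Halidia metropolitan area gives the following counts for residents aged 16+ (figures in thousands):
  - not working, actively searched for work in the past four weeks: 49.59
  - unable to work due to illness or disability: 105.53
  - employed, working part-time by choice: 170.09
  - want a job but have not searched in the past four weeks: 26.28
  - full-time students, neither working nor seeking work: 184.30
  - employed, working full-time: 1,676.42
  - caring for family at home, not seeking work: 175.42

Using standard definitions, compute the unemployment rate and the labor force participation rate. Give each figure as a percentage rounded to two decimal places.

Unemployment rate ≈ 2.62%; labor force participation rate ≈ 79.41%.

Employed = 170.09 + 1,676.42 = 1,846.51 thousand.
Unemployed = 49.59 thousand.
Labor force = 1,846.51 + 49.59 = 1,896.10 thousand.
Not in labor force = 105.53 + 26.28 + 184.30 + 175.42 = 491.53 thousand (those not working and not actively searching are outside the labor force — including those who want a job but have given up searching).
Civilian working-age population = 1,896.10 + 491.53 = 2,387.63 thousand.
Unemployment rate = 49.59 / 1,896.10 = 2.62%.
Labor force participation rate = 1,896.10 / 2,387.63 = 79.41%.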